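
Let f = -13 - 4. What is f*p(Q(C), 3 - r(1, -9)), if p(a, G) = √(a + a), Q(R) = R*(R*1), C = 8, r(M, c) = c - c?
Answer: -136*√2 ≈ -192.33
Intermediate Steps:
r(M, c) = 0
Q(R) = R² (Q(R) = R*R = R²)
p(a, G) = √2*√a (p(a, G) = √(2*a) = √2*√a)
f = -17
f*p(Q(C), 3 - r(1, -9)) = -17*√2*√(8²) = -17*√2*√64 = -17*√2*8 = -136*√2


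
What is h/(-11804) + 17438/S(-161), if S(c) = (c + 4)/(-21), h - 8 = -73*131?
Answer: 332623179/142556 ≈ 2333.3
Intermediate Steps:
h = -9555 (h = 8 - 73*131 = 8 - 9563 = -9555)
S(c) = -4/21 - c/21 (S(c) = -(4 + c)/21 = -4/21 - c/21)
h/(-11804) + 17438/S(-161) = -9555/(-11804) + 17438/(-4/21 - 1/21*(-161)) = -9555*(-1/11804) + 17438/(-4/21 + 23/3) = 735/908 + 17438/(157/21) = 735/908 + 17438*(21/157) = 735/908 + 366198/157 = 332623179/142556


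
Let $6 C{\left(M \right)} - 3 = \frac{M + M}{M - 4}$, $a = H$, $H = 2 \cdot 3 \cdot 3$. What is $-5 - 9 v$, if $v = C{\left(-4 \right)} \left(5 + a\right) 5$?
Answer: $-695$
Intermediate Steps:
$H = 18$ ($H = 6 \cdot 3 = 18$)
$a = 18$
$C{\left(M \right)} = \frac{1}{2} + \frac{M}{3 \left(-4 + M\right)}$ ($C{\left(M \right)} = \frac{1}{2} + \frac{\left(M + M\right) \frac{1}{M - 4}}{6} = \frac{1}{2} + \frac{2 M \frac{1}{-4 + M}}{6} = \frac{1}{2} + \frac{M}{3 \left(-4 + M\right)}$)
$v = \frac{230}{3}$ ($v = \frac{-12 + 5 \left(-4\right)}{6 \left(-4 - 4\right)} \left(5 + 18\right) 5 = \frac{-12 - 20}{6 \left(-8\right)} 23 \cdot 5 = \frac{1}{6} \left(- \frac{1}{8}\right) \left(-32\right) 23 \cdot 5 = \frac{2}{3} \cdot 23 \cdot 5 = \frac{46}{3} \cdot 5 = \frac{230}{3} \approx 76.667$)
$-5 - 9 v = -5 - 690 = -695$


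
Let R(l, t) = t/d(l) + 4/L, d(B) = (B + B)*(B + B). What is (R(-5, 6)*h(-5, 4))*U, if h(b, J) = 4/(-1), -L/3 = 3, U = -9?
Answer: -346/25 ≈ -13.840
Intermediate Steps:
L = -9 (L = -3*3 = -9)
d(B) = 4*B² (d(B) = (2*B)*(2*B) = 4*B²)
h(b, J) = -4 (h(b, J) = 4*(-1) = -4)
R(l, t) = -4/9 + t/(4*l²) (R(l, t) = t/((4*l²)) + 4/(-9) = t*(1/(4*l²)) + 4*(-⅑) = t/(4*l²) - 4/9 = -4/9 + t/(4*l²))
(R(-5, 6)*h(-5, 4))*U = ((-4/9 + (¼)*6/(-5)²)*(-4))*(-9) = ((-4/9 + (¼)*6*(1/25))*(-4))*(-9) = ((-4/9 + 3/50)*(-4))*(-9) = -173/450*(-4)*(-9) = (346/225)*(-9) = -346/25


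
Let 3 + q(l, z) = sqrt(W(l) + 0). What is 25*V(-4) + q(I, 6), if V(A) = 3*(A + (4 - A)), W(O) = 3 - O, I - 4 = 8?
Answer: 297 + 3*I ≈ 297.0 + 3.0*I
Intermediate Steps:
I = 12 (I = 4 + 8 = 12)
q(l, z) = -3 + sqrt(3 - l) (q(l, z) = -3 + sqrt((3 - l) + 0) = -3 + sqrt(3 - l))
V(A) = 12 (V(A) = 3*4 = 12)
25*V(-4) + q(I, 6) = 25*12 + (-3 + sqrt(3 - 1*12)) = 300 + (-3 + sqrt(3 - 12)) = 300 + (-3 + sqrt(-9)) = 300 + (-3 + 3*I) = 297 + 3*I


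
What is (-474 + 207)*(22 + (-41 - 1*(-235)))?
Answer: -57672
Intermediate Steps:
(-474 + 207)*(22 + (-41 - 1*(-235))) = -267*(22 + (-41 + 235)) = -267*(22 + 194) = -267*216 = -57672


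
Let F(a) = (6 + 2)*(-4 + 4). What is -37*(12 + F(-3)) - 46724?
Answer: -47168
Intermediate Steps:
F(a) = 0 (F(a) = 8*0 = 0)
-37*(12 + F(-3)) - 46724 = -37*(12 + 0) - 46724 = -37*12 - 46724 = -444 - 46724 = -47168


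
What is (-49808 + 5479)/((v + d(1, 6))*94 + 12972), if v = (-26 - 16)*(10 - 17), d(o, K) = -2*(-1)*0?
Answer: -44329/40608 ≈ -1.0916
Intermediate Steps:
d(o, K) = 0 (d(o, K) = 2*0 = 0)
v = 294 (v = -42*(-7) = 294)
(-49808 + 5479)/((v + d(1, 6))*94 + 12972) = (-49808 + 5479)/((294 + 0)*94 + 12972) = -44329/(294*94 + 12972) = -44329/(27636 + 12972) = -44329/40608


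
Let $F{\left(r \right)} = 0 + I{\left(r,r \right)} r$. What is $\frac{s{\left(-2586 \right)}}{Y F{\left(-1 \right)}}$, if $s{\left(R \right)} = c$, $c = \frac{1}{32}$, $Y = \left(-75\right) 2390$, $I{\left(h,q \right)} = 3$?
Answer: $\frac{1}{17208000} \approx 5.8113 \cdot 10^{-8}$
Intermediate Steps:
$Y = -179250$
$F{\left(r \right)} = 3 r$ ($F{\left(r \right)} = 0 + 3 r = 3 r$)
$c = \frac{1}{32} \approx 0.03125$
$s{\left(R \right)} = \frac{1}{32}$
$\frac{s{\left(-2586 \right)}}{Y F{\left(-1 \right)}} = \frac{1}{32 \left(- 179250 \cdot 3 \left(-1\right)\right)} = \frac{1}{32 \left(\left(-179250\right) \left(-3\right)\right)} = \frac{1}{32 \cdot 537750} = \frac{1}{32} \cdot \frac{1}{537750} = \frac{1}{17208000}$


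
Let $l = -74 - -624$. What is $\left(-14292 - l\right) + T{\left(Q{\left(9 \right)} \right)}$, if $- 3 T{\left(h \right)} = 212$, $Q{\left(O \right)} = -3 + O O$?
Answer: $- \frac{44738}{3} \approx -14913.0$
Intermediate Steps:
$l = 550$ ($l = -74 + 624 = 550$)
$Q{\left(O \right)} = -3 + O^{2}$
$T{\left(h \right)} = - \frac{212}{3}$ ($T{\left(h \right)} = \left(- \frac{1}{3}\right) 212 = - \frac{212}{3}$)
$\left(-14292 - l\right) + T{\left(Q{\left(9 \right)} \right)} = \left(-14292 - 550\right) - \frac{212}{3} = -14842 - \frac{212}{3} = - \frac{44738}{3}$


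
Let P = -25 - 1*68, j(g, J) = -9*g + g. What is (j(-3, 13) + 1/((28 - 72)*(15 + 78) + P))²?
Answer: 10087992721/17514225 ≈ 575.99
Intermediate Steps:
j(g, J) = -8*g
P = -93 (P = -25 - 68 = -93)
(j(-3, 13) + 1/((28 - 72)*(15 + 78) + P))² = (-8*(-3) + 1/((28 - 72)*(15 + 78) - 93))² = (24 + 1/(-44*93 - 93))² = (24 + 1/(-4092 - 93))² = (24 + 1/(-4185))² = (24 - 1/4185)² = (100439/4185)² = 10087992721/17514225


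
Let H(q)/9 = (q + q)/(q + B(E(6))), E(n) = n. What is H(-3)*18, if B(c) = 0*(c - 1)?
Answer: 324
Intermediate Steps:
B(c) = 0 (B(c) = 0*(-1 + c) = 0)
H(q) = 18 (H(q) = 9*((q + q)/(q + 0)) = 9*((2*q)/q) = 9*2 = 18)
H(-3)*18 = 18*18 = 324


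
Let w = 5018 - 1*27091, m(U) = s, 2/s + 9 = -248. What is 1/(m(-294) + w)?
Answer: -257/5672763 ≈ -4.5304e-5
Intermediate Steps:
s = -2/257 (s = 2/(-9 - 248) = 2/(-257) = 2*(-1/257) = -2/257 ≈ -0.0077821)
m(U) = -2/257
w = -22073 (w = 5018 - 27091 = -22073)
1/(m(-294) + w) = 1/(-2/257 - 22073) = 1/(-5672763/257) = -257/5672763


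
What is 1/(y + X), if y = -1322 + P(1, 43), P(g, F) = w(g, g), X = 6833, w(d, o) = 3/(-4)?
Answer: 4/22041 ≈ 0.00018148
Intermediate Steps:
w(d, o) = -¾ (w(d, o) = 3*(-¼) = -¾)
P(g, F) = -¾
y = -5291/4 (y = -1322 - ¾ = -5291/4 ≈ -1322.8)
1/(y + X) = 1/(-5291/4 + 6833) = 1/(22041/4) = 4/22041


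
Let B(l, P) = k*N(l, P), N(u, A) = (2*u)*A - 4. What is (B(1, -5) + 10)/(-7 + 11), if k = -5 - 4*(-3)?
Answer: -22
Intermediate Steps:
N(u, A) = -4 + 2*A*u (N(u, A) = 2*A*u - 4 = -4 + 2*A*u)
k = 7 (k = -5 + 12 = 7)
B(l, P) = -28 + 14*P*l (B(l, P) = 7*(-4 + 2*P*l) = -28 + 14*P*l)
(B(1, -5) + 10)/(-7 + 11) = ((-28 + 14*(-5)*1) + 10)/(-7 + 11) = ((-28 - 70) + 10)/4 = (-98 + 10)*(1/4) = -88*1/4 = -22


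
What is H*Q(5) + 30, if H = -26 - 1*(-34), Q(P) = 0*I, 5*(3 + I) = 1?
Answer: 30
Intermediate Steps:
I = -14/5 (I = -3 + (1/5)*1 = -3 + 1/5 = -14/5 ≈ -2.8000)
Q(P) = 0 (Q(P) = 0*(-14/5) = 0)
H = 8 (H = -26 + 34 = 8)
H*Q(5) + 30 = 8*0 + 30 = 0 + 30 = 30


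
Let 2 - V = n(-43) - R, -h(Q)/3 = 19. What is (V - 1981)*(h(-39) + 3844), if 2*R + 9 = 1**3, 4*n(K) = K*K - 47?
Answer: -18431329/2 ≈ -9.2157e+6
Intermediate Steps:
n(K) = -47/4 + K**2/4 (n(K) = (K*K - 47)/4 = (K**2 - 47)/4 = (-47 + K**2)/4 = -47/4 + K**2/4)
R = -4 (R = -9/2 + (1/2)*1**3 = -9/2 + (1/2)*1 = -9/2 + 1/2 = -4)
h(Q) = -57 (h(Q) = -3*19 = -57)
V = -905/2 (V = 2 - ((-47/4 + (1/4)*(-43)**2) - 1*(-4)) = 2 - ((-47/4 + (1/4)*1849) + 4) = 2 - ((-47/4 + 1849/4) + 4) = 2 - (901/2 + 4) = 2 - 1*909/2 = 2 - 909/2 = -905/2 ≈ -452.50)
(V - 1981)*(h(-39) + 3844) = (-905/2 - 1981)*(-57 + 3844) = -4867/2*3787 = -18431329/2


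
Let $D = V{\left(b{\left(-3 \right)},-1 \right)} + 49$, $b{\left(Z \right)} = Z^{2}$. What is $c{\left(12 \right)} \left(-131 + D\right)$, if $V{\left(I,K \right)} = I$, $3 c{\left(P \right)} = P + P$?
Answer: $-584$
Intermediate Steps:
$c{\left(P \right)} = \frac{2 P}{3}$ ($c{\left(P \right)} = \frac{P + P}{3} = \frac{2 P}{3}$)
$D = 58$ ($D = \left(-3\right)^{2} + 49 = 9 + 49 = 58$)
$c{\left(12 \right)} \left(-131 + D\right) = \frac{2}{3} \cdot 12 \left(-131 + 58\right) = 8 \left(-73\right) = -584$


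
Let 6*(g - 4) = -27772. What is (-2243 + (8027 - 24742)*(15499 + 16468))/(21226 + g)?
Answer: -400747986/12451 ≈ -32186.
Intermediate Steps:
g = -13874/3 (g = 4 + (⅙)*(-27772) = 4 - 13886/3 = -13874/3 ≈ -4624.7)
(-2243 + (8027 - 24742)*(15499 + 16468))/(21226 + g) = (-2243 + (8027 - 24742)*(15499 + 16468))/(21226 - 13874/3) = (-2243 - 16715*31967)/(49804/3) = (-2243 - 534328405)*(3/49804) = -534330648*3/49804 = -400747986/12451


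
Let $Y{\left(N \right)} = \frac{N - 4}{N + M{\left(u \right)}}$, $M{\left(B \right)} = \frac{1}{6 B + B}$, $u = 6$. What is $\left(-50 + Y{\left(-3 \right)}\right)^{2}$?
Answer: $\frac{35473936}{15625} \approx 2270.3$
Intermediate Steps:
$M{\left(B \right)} = \frac{1}{7 B}$
$Y{\left(N \right)} = \frac{-4 + N}{\frac{1}{42} + N}$ ($Y{\left(N \right)} = \frac{N - 4}{N + \frac{1}{7 \cdot 6}} = \frac{-4 + N}{N + \frac{1}{7} \cdot \frac{1}{6}} = \frac{-4 + N}{N + \frac{1}{42}} = \frac{-4 + N}{\frac{1}{42} + N}$)
$\left(-50 + Y{\left(-3 \right)}\right)^{2} = \left(-50 + \frac{42 \left(-4 - 3\right)}{1 + 42 \left(-3\right)}\right)^{2} = \left(-50 + 42 \frac{1}{1 - 126} \left(-7\right)\right)^{2} = \left(-50 + 42 \frac{1}{-125} \left(-7\right)\right)^{2} = \left(-50 + 42 \left(- \frac{1}{125}\right) \left(-7\right)\right)^{2} = \left(-50 + \frac{294}{125}\right)^{2} = \left(- \frac{5956}{125}\right)^{2} = \frac{35473936}{15625}$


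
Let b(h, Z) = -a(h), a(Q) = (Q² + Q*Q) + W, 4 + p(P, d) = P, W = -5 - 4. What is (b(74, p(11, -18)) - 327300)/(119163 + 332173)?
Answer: -338243/451336 ≈ -0.74943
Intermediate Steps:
W = -9
p(P, d) = -4 + P
a(Q) = -9 + 2*Q² (a(Q) = (Q² + Q*Q) - 9 = (Q² + Q²) - 9 = 2*Q² - 9 = -9 + 2*Q²)
b(h, Z) = 9 - 2*h² (b(h, Z) = -(-9 + 2*h²) = 9 - 2*h²)
(b(74, p(11, -18)) - 327300)/(119163 + 332173) = ((9 - 2*74²) - 327300)/(119163 + 332173) = ((9 - 2*5476) - 327300)/451336 = ((9 - 10952) - 327300)*(1/451336) = (-10943 - 327300)*(1/451336) = -338243*1/451336 = -338243/451336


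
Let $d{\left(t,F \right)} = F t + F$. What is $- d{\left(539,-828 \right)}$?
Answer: $447120$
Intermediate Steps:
$d{\left(t,F \right)} = F + F t$
$- d{\left(539,-828 \right)} = - \left(-828\right) \left(1 + 539\right) = - \left(-828\right) 540 = \left(-1\right) \left(-447120\right) = 447120$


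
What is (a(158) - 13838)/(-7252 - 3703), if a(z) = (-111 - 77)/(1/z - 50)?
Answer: 109276658/86533545 ≈ 1.2628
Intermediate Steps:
a(z) = -188/(-50 + 1/z)
(a(158) - 13838)/(-7252 - 3703) = (188*158/(-1 + 50*158) - 13838)/(-7252 - 3703) = (188*158/(-1 + 7900) - 13838)/(-10955) = (188*158/7899 - 13838)*(-1/10955) = (188*158*(1/7899) - 13838)*(-1/10955) = (29704/7899 - 13838)*(-1/10955) = -109276658/7899*(-1/10955) = 109276658/86533545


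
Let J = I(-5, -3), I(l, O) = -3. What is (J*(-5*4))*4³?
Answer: 3840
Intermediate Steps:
J = -3
(J*(-5*4))*4³ = -(-15)*4*4³ = -3*(-20)*64 = 60*64 = 3840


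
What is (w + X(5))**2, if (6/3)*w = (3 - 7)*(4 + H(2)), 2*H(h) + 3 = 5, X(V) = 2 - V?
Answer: 169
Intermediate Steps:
H(h) = 1 (H(h) = -3/2 + (1/2)*5 = -3/2 + 5/2 = 1)
w = -10 (w = ((3 - 7)*(4 + 1))/2 = (-4*5)/2 = (1/2)*(-20) = -10)
(w + X(5))**2 = (-10 + (2 - 1*5))**2 = (-10 + (2 - 5))**2 = (-10 - 3)**2 = (-13)**2 = 169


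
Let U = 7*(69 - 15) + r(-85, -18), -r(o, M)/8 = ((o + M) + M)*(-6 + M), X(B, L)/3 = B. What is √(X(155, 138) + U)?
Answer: I*√22389 ≈ 149.63*I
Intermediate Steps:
X(B, L) = 3*B
r(o, M) = -8*(-6 + M)*(o + 2*M) (r(o, M) = -8*((o + M) + M)*(-6 + M) = -8*((M + o) + M)*(-6 + M) = -8*(o + 2*M)*(-6 + M) = -8*(-6 + M)*(o + 2*M))
U = -22854 (U = 7*(69 - 15) + (-16*(-18)² + 48*(-85) + 96*(-18) - 8*(-18)*(-85)) = 7*54 + (-16*324 - 4080 - 1728 - 12240) = 378 + (-5184 - 4080 - 1728 - 12240) = 378 - 23232 = -22854)
√(X(155, 138) + U) = √(3*155 - 22854) = √(465 - 22854) = √(-22389) = I*√22389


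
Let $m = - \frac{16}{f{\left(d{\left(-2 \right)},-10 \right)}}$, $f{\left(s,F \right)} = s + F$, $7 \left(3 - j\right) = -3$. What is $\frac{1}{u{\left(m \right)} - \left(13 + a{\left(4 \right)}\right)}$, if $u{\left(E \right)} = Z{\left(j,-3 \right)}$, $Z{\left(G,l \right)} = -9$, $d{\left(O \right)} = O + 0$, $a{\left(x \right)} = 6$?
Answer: $- \frac{1}{28} \approx -0.035714$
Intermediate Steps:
$j = \frac{24}{7}$ ($j = 3 - - \frac{3}{7} = 3 + \frac{3}{7} = \frac{24}{7} \approx 3.4286$)
$d{\left(O \right)} = O$
$f{\left(s,F \right)} = F + s$
$m = \frac{4}{3}$ ($m = - \frac{16}{-10 - 2} = - \frac{16}{-12} = \left(-16\right) \left(- \frac{1}{12}\right) = \frac{4}{3} \approx 1.3333$)
$u{\left(E \right)} = -9$
$\frac{1}{u{\left(m \right)} - \left(13 + a{\left(4 \right)}\right)} = \frac{1}{-9 - \left(13 + 6\right)} = \frac{1}{-9 - 19} = \frac{1}{-28} = - \frac{1}{28}$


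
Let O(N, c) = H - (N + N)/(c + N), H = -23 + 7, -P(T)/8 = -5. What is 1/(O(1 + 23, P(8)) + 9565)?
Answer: 4/38193 ≈ 0.00010473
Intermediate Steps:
P(T) = 40 (P(T) = -8*(-5) = 40)
H = -16
O(N, c) = -16 - 2*N/(N + c) (O(N, c) = -16 - (N + N)/(c + N) = -16 - 2*N/(N + c))
1/(O(1 + 23, P(8)) + 9565) = 1/(2*(-9*(1 + 23) - 8*40)/((1 + 23) + 40) + 9565) = 1/(2*(-9*24 - 320)/(24 + 40) + 9565) = 1/(2*(-216 - 320)/64 + 9565) = 1/(2*(1/64)*(-536) + 9565) = 1/(-67/4 + 9565) = 1/(38193/4) = 4/38193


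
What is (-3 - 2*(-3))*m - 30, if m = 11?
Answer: 3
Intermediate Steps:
(-3 - 2*(-3))*m - 30 = (-3 - 2*(-3))*11 - 30 = (-3 + 6)*11 - 30 = 3*11 - 30 = 33 - 30 = 3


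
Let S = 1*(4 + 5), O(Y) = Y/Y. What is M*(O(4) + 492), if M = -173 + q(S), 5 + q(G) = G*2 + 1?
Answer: -78387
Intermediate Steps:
O(Y) = 1
S = 9 (S = 1*9 = 9)
q(G) = -4 + 2*G (q(G) = -5 + (G*2 + 1) = -5 + (2*G + 1) = -5 + (1 + 2*G) = -4 + 2*G)
M = -159 (M = -173 + (-4 + 2*9) = -173 + (-4 + 18) = -173 + 14 = -159)
M*(O(4) + 492) = -159*(1 + 492) = -159*493 = -78387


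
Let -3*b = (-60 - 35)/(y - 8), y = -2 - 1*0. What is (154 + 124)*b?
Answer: -2641/3 ≈ -880.33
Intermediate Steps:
y = -2 (y = -2 + 0 = -2)
b = -19/6 (b = -(-60 - 35)/(3*(-2 - 8)) = -(-95)/(3*(-10)) = -(-95)*(-1)/(3*10) = -⅓*19/2 = -19/6 ≈ -3.1667)
(154 + 124)*b = (154 + 124)*(-19/6) = 278*(-19/6) = -2641/3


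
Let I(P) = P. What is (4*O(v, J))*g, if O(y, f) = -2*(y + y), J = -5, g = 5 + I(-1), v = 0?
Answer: 0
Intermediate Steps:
g = 4 (g = 5 - 1 = 4)
O(y, f) = -4*y
(4*O(v, J))*g = (4*(-4*0))*4 = (4*0)*4 = 0*4 = 0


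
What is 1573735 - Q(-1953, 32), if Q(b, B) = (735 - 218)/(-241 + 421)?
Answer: 283271783/180 ≈ 1.5737e+6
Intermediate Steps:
Q(b, B) = 517/180
1573735 - Q(-1953, 32) = 1573735 - 1*517/180 = 1573735 - 517/180 = 283271783/180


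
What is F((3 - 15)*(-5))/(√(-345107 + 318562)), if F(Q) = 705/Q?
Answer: -47*I*√26545/106180 ≈ -0.072119*I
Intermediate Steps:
F((3 - 15)*(-5))/(√(-345107 + 318562)) = (705/(((3 - 15)*(-5))))/(√(-345107 + 318562)) = (705/((-12*(-5))))/(√(-26545)) = (705/60)/((I*√26545)) = (705*(1/60))*(-I*√26545/26545) = 47*(-I*√26545/26545)/4 = -47*I*√26545/106180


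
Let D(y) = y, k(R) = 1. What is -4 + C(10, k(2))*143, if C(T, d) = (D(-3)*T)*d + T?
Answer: -2864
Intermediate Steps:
C(T, d) = T - 3*T*d (C(T, d) = (-3*T)*d + T = -3*T*d + T = T - 3*T*d)
-4 + C(10, k(2))*143 = -4 + (10*(1 - 3*1))*143 = -4 + (10*(1 - 3))*143 = -4 + (10*(-2))*143 = -4 - 20*143 = -4 - 2860 = -2864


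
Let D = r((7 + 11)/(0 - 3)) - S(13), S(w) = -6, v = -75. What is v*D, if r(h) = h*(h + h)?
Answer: -5850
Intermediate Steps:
r(h) = 2*h² (r(h) = h*(2*h) = 2*h²)
D = 78 (D = 2*((7 + 11)/(0 - 3))² - 1*(-6) = 2*(18/(-3))² + 6 = 2*(18*(-⅓))² + 6 = 2*(-6)² + 6 = 2*36 + 6 = 72 + 6 = 78)
v*D = -75*78 = -5850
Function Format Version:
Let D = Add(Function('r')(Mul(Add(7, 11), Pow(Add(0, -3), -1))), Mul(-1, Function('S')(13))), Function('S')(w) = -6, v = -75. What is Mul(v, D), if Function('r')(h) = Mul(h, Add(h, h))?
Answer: -5850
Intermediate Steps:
Function('r')(h) = Mul(2, Pow(h, 2)) (Function('r')(h) = Mul(h, Mul(2, h)) = Mul(2, Pow(h, 2)))
D = 78 (D = Add(Mul(2, Pow(Mul(Add(7, 11), Pow(Add(0, -3), -1)), 2)), Mul(-1, -6)) = Add(Mul(2, Pow(Mul(18, Pow(-3, -1)), 2)), 6) = Add(Mul(2, Pow(Mul(18, Rational(-1, 3)), 2)), 6) = Add(Mul(2, Pow(-6, 2)), 6) = Add(Mul(2, 36), 6) = Add(72, 6) = 78)
Mul(v, D) = Mul(-75, 78) = -5850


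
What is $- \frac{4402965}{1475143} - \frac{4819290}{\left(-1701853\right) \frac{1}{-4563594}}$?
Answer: $- \frac{32443244851841435325}{2510476539979} \approx -1.2923 \cdot 10^{7}$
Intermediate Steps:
$- \frac{4402965}{1475143} - \frac{4819290}{\left(-1701853\right) \frac{1}{-4563594}} = \left(-4402965\right) \frac{1}{1475143} - \frac{4819290}{\left(-1701853\right) \left(- \frac{1}{4563594}\right)} = - \frac{4402965}{1475143} - \frac{4819290}{\frac{1701853}{4563594}} = - \frac{4402965}{1475143} - \frac{21993282928260}{1701853} = - \frac{32443244851841435325}{2510476539979}$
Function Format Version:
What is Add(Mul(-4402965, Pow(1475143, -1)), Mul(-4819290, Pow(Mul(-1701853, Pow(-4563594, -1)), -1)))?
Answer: Rational(-32443244851841435325, 2510476539979) ≈ -1.2923e+7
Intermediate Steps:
Add(Mul(-4402965, Pow(1475143, -1)), Mul(-4819290, Pow(Mul(-1701853, Pow(-4563594, -1)), -1))) = Add(Mul(-4402965, Rational(1, 1475143)), Mul(-4819290, Pow(Mul(-1701853, Rational(-1, 4563594)), -1))) = Add(Rational(-4402965, 1475143), Mul(-4819290, Pow(Rational(1701853, 4563594), -1))) = Add(Rational(-4402965, 1475143), Mul(-4819290, Rational(4563594, 1701853))) = Add(Rational(-4402965, 1475143), Rational(-21993282928260, 1701853)) = Rational(-32443244851841435325, 2510476539979)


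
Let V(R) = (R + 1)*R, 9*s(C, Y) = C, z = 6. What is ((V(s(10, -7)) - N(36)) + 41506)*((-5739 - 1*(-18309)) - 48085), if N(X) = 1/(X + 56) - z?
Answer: -10987091688845/7452 ≈ -1.4744e+9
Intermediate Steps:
s(C, Y) = C/9
V(R) = R*(1 + R) (V(R) = (1 + R)*R = R*(1 + R))
N(X) = -6 + 1/(56 + X) (N(X) = 1/(X + 56) - 1*6 = 1/(56 + X) - 6 = -6 + 1/(56 + X))
((V(s(10, -7)) - N(36)) + 41506)*((-5739 - 1*(-18309)) - 48085) = ((((⅑)*10)*(1 + (⅑)*10) - (-335 - 6*36)/(56 + 36)) + 41506)*((-5739 - 1*(-18309)) - 48085) = ((10*(1 + 10/9)/9 - (-335 - 216)/92) + 41506)*((-5739 + 18309) - 48085) = (((10/9)*(19/9) - (-551)/92) + 41506)*(12570 - 48085) = ((190/81 - 1*(-551/92)) + 41506)*(-35515) = ((190/81 + 551/92) + 41506)*(-35515) = (62111/7452 + 41506)*(-35515) = (309364823/7452)*(-35515) = -10987091688845/7452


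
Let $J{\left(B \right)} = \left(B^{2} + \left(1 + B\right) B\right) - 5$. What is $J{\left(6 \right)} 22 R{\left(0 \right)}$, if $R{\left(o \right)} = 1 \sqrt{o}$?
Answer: $0$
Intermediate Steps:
$R{\left(o \right)} = \sqrt{o}$
$J{\left(B \right)} = -5 + B^{2} + B \left(1 + B\right)$ ($J{\left(B \right)} = \left(B^{2} + B \left(1 + B\right)\right) - 5 = -5 + B^{2} + B \left(1 + B\right)$)
$J{\left(6 \right)} 22 R{\left(0 \right)} = \left(-5 + 6 + 2 \cdot 6^{2}\right) 22 \sqrt{0} = \left(-5 + 6 + 2 \cdot 36\right) 22 \cdot 0 = \left(-5 + 6 + 72\right) 22 \cdot 0 = 73 \cdot 22 \cdot 0 = 1606 \cdot 0 = 0$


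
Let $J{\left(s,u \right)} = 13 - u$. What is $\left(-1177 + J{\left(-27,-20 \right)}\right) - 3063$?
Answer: $-4207$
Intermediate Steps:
$\left(-1177 + J{\left(-27,-20 \right)}\right) - 3063 = \left(-1177 + \left(13 - -20\right)\right) - 3063 = \left(-1177 + \left(13 + 20\right)\right) - 3063 = \left(-1177 + 33\right) - 3063 = -1144 - 3063 = -4207$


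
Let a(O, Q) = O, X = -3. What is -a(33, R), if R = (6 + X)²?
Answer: -33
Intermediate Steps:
R = 9 (R = (6 - 3)² = 3² = 9)
-a(33, R) = -1*33 = -33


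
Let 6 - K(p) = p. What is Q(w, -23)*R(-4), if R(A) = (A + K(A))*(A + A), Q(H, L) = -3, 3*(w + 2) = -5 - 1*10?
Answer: 144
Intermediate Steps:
K(p) = 6 - p
w = -7 (w = -2 + (-5 - 1*10)/3 = -2 + (-5 - 10)/3 = -2 + (1/3)*(-15) = -2 - 5 = -7)
R(A) = 12*A (R(A) = (A + (6 - A))*(A + A) = 6*(2*A) = 12*A)
Q(w, -23)*R(-4) = -36*(-4) = -3*(-48) = 144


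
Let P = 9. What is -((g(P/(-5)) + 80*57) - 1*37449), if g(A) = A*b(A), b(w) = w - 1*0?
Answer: 822144/25 ≈ 32886.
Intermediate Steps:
b(w) = w (b(w) = w + 0 = w)
g(A) = A² (g(A) = A*A = A²)
-((g(P/(-5)) + 80*57) - 1*37449) = -(((9/(-5))² + 80*57) - 1*37449) = -(((9*(-⅕))² + 4560) - 37449) = -(((-9/5)² + 4560) - 37449) = -((81/25 + 4560) - 37449) = -(114081/25 - 37449) = -1*(-822144/25) = 822144/25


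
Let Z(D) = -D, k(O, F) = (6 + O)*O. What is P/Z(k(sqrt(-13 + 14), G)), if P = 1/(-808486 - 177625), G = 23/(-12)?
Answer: 1/6902777 ≈ 1.4487e-7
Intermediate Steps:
G = -23/12 (G = 23*(-1/12) = -23/12 ≈ -1.9167)
k(O, F) = O*(6 + O)
P = -1/986111 (P = 1/(-986111) = -1/986111 ≈ -1.0141e-6)
P/Z(k(sqrt(-13 + 14), G)) = -(-1/(sqrt(-13 + 14)*(6 + sqrt(-13 + 14))))/986111 = -(-1/(6 + sqrt(1)))/986111 = -(-1/(6 + 1))/986111 = -1/(986111*((-7))) = -1/(986111*((-1*7))) = -1/986111/(-7) = -1/986111*(-1/7) = 1/6902777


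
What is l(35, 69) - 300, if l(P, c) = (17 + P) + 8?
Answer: -240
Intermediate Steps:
l(P, c) = 25 + P
l(35, 69) - 300 = (25 + 35) - 300 = 60 - 300 = -240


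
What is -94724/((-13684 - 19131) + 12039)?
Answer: 3383/742 ≈ 4.5593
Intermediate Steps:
-94724/((-13684 - 19131) + 12039) = -94724/(-32815 + 12039) = -94724/(-20776) = -94724*(-1/20776) = 3383/742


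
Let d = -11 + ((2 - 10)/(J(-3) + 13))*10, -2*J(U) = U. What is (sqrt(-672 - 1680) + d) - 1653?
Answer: -48416/29 + 28*I*sqrt(3) ≈ -1669.5 + 48.497*I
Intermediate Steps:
J(U) = -U/2
d = -479/29 (d = -11 + ((2 - 10)/(-1/2*(-3) + 13))*10 = -11 - 8/(3/2 + 13)*10 = -11 - 8/29/2*10 = -11 - 8*2/29*10 = -11 - 16/29*10 = -11 - 160/29 = -479/29 ≈ -16.517)
(sqrt(-672 - 1680) + d) - 1653 = (sqrt(-672 - 1680) - 479/29) - 1653 = (sqrt(-2352) - 479/29) - 1653 = (28*I*sqrt(3) - 479/29) - 1653 = (-479/29 + 28*I*sqrt(3)) - 1653 = -48416/29 + 28*I*sqrt(3)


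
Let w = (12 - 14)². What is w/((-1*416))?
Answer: -1/104 ≈ -0.0096154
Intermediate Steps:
w = 4 (w = (-2)² = 4)
w/((-1*416)) = 4/((-1*416)) = 4/(-416) = 4*(-1/416) = -1/104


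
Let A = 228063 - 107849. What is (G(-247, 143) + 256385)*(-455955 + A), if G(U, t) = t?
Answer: -86126967248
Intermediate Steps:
A = 120214
(G(-247, 143) + 256385)*(-455955 + A) = (143 + 256385)*(-455955 + 120214) = 256528*(-335741) = -86126967248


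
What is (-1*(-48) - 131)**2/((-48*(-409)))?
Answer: 6889/19632 ≈ 0.35091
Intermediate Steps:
(-1*(-48) - 131)**2/((-48*(-409))) = (48 - 131)**2/19632 = (-83)**2*(1/19632) = 6889*(1/19632) = 6889/19632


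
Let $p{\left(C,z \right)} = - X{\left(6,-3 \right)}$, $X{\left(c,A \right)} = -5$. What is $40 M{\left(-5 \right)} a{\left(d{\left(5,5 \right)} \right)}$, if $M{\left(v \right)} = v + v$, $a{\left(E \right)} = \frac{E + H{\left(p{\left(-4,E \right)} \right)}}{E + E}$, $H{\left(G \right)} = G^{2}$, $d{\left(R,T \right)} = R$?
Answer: $-1200$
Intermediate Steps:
$p{\left(C,z \right)} = 5$ ($p{\left(C,z \right)} = \left(-1\right) \left(-5\right) = 5$)
$a{\left(E \right)} = \frac{25 + E}{2 E}$ ($a{\left(E \right)} = \frac{E + 5^{2}}{E + E} = \frac{E + 25}{2 E} = \left(25 + E\right) \frac{1}{2 E} = \frac{25 + E}{2 E}$)
$M{\left(v \right)} = 2 v$
$40 M{\left(-5 \right)} a{\left(d{\left(5,5 \right)} \right)} = 40 \cdot 2 \left(-5\right) \frac{25 + 5}{2 \cdot 5} = 40 \left(-10\right) \frac{1}{2} \cdot \frac{1}{5} \cdot 30 = \left(-400\right) 3 = -1200$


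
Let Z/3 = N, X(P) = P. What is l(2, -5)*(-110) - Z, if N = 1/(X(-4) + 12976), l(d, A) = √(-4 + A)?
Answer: -1/4324 - 330*I ≈ -0.00023127 - 330.0*I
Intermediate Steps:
N = 1/12972 (N = 1/(-4 + 12976) = 1/12972 ≈ 7.7089e-5)
Z = 1/4324 (Z = 3*(1/12972) = 1/4324 ≈ 0.00023127)
l(2, -5)*(-110) - Z = √(-4 - 5)*(-110) - 1*1/4324 = √(-9)*(-110) - 1/4324 = (3*I)*(-110) - 1/4324 = -330*I - 1/4324 = -1/4324 - 330*I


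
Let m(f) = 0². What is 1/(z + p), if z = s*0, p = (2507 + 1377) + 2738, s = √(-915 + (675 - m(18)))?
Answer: 1/6622 ≈ 0.00015101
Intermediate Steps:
m(f) = 0
s = 4*I*√15 (s = √(-915 + (675 - 1*0)) = √(-915 + (675 + 0)) = √(-915 + 675) = √(-240) = 4*I*√15 ≈ 15.492*I)
p = 6622 (p = 3884 + 2738 = 6622)
z = 0 (z = (4*I*√15)*0 = 0)
1/(z + p) = 1/(0 + 6622) = 1/6622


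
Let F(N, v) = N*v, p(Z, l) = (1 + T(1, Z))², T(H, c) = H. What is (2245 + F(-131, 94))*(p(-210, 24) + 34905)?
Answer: -351498721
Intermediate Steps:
p(Z, l) = 4 (p(Z, l) = (1 + 1)² = 2² = 4)
(2245 + F(-131, 94))*(p(-210, 24) + 34905) = (2245 - 131*94)*(4 + 34905) = (2245 - 12314)*34909 = -10069*34909 = -351498721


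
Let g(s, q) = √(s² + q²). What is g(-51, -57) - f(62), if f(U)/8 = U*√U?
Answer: -496*√62 + 15*√26 ≈ -3829.0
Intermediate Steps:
g(s, q) = √(q² + s²)
f(U) = 8*U^(3/2) (f(U) = 8*(U*√U) = 8*U^(3/2))
g(-51, -57) - f(62) = √((-57)² + (-51)²) - 8*62^(3/2) = √(3249 + 2601) - 8*62*√62 = √5850 - 496*√62 = 15*√26 - 496*√62 = -496*√62 + 15*√26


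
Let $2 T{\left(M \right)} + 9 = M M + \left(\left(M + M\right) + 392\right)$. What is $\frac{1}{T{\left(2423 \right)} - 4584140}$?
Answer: $- \frac{1}{1646061} \approx -6.0751 \cdot 10^{-7}$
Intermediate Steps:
$T{\left(M \right)} = \frac{383}{2} + M + \frac{M^{2}}{2}$ ($T{\left(M \right)} = - \frac{9}{2} + \frac{M M + \left(\left(M + M\right) + 392\right)}{2} = - \frac{9}{2} + \frac{M^{2} + \left(2 M + 392\right)}{2} = - \frac{9}{2} + \frac{M^{2} + \left(392 + 2 M\right)}{2} = - \frac{9}{2} + \frac{392 + M^{2} + 2 M}{2} = - \frac{9}{2} + \left(196 + M + \frac{M^{2}}{2}\right) = \frac{383}{2} + M + \frac{M^{2}}{2}$)
$\frac{1}{T{\left(2423 \right)} - 4584140} = \frac{1}{\left(\frac{383}{2} + 2423 + \frac{2423^{2}}{2}\right) - 4584140} = \frac{1}{\left(\frac{383}{2} + 2423 + \frac{1}{2} \cdot 5870929\right) - 4584140} = \frac{1}{\left(\frac{383}{2} + 2423 + \frac{5870929}{2}\right) - 4584140} = \frac{1}{2938079 - 4584140} = \frac{1}{-1646061} = - \frac{1}{1646061}$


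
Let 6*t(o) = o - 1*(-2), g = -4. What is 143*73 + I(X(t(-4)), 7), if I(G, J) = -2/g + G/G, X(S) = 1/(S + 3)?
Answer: 20881/2 ≈ 10441.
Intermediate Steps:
t(o) = 1/3 + o/6 (t(o) = (o - 1*(-2))/6 = (o + 2)/6 = (2 + o)/6 = 1/3 + o/6)
X(S) = 1/(3 + S)
I(G, J) = 3/2 (I(G, J) = -2/(-4) + G/G = -2*(-1/4) + 1 = 1/2 + 1 = 3/2)
143*73 + I(X(t(-4)), 7) = 143*73 + 3/2 = 10439 + 3/2 = 20881/2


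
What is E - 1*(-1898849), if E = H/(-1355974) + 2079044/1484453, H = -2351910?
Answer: 1911080431574268282/1006439836111 ≈ 1.8989e+6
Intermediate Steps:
E = 3155214732043/1006439836111 (E = -2351910/(-1355974) + 2079044/1484453 = -2351910*(-1/1355974) + 2079044*(1/1484453) = 1175955/677987 + 2079044/1484453 = 3155214732043/1006439836111 ≈ 3.1350)
E - 1*(-1898849) = 3155214732043/1006439836111 - 1*(-1898849) = 3155214732043/1006439836111 + 1898849 = 1911080431574268282/1006439836111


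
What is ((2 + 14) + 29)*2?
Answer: 90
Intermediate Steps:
((2 + 14) + 29)*2 = (16 + 29)*2 = 45*2 = 90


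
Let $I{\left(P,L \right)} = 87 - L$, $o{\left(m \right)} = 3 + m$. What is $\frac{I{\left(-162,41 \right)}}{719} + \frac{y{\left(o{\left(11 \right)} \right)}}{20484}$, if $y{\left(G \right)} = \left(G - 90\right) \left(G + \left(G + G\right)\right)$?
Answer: $- \frac{112732}{1227333} \approx -0.091851$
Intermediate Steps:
$y{\left(G \right)} = 3 G \left(-90 + G\right)$ ($y{\left(G \right)} = \left(-90 + G\right) \left(G + 2 G\right) = \left(-90 + G\right) 3 G = 3 G \left(-90 + G\right)$)
$\frac{I{\left(-162,41 \right)}}{719} + \frac{y{\left(o{\left(11 \right)} \right)}}{20484} = \frac{87 - 41}{719} + \frac{3 \left(3 + 11\right) \left(-90 + \left(3 + 11\right)\right)}{20484} = \left(87 - 41\right) \frac{1}{719} + 3 \cdot 14 \left(-90 + 14\right) \frac{1}{20484} = 46 \cdot \frac{1}{719} + 3 \cdot 14 \left(-76\right) \frac{1}{20484} = \frac{46}{719} - \frac{266}{1707} = - \frac{112732}{1227333}$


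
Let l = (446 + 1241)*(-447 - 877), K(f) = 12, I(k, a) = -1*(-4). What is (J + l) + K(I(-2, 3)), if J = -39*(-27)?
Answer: -2232523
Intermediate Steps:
I(k, a) = 4
l = -2233588 (l = 1687*(-1324) = -2233588)
J = 1053
(J + l) + K(I(-2, 3)) = (1053 - 2233588) + 12 = -2232535 + 12 = -2232523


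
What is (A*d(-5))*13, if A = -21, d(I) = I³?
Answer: 34125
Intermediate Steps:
(A*d(-5))*13 = -21*(-5)³*13 = -21*(-125)*13 = 2625*13 = 34125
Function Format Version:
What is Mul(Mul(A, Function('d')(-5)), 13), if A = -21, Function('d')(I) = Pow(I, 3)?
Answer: 34125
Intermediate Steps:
Mul(Mul(A, Function('d')(-5)), 13) = Mul(Mul(-21, Pow(-5, 3)), 13) = Mul(Mul(-21, -125), 13) = Mul(2625, 13) = 34125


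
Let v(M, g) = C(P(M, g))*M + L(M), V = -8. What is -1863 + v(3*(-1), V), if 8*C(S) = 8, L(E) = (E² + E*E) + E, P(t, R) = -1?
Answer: -1851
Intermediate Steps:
L(E) = E + 2*E² (L(E) = (E² + E²) + E = 2*E² + E = E + 2*E²)
C(S) = 1 (C(S) = (⅛)*8 = 1)
v(M, g) = M + M*(1 + 2*M) (v(M, g) = 1*M + M*(1 + 2*M) = M + M*(1 + 2*M))
-1863 + v(3*(-1), V) = -1863 + 2*(3*(-1))*(1 + 3*(-1)) = -1863 + 2*(-3)*(1 - 3) = -1863 + 2*(-3)*(-2) = -1863 + 12 = -1851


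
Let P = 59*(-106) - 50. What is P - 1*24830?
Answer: -31134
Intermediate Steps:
P = -6304 (P = -6254 - 50 = -6304)
P - 1*24830 = -6304 - 1*24830 = -6304 - 24830 = -31134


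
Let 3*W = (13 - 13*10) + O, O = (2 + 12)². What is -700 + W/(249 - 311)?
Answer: -130279/186 ≈ -700.42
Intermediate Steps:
O = 196 (O = 14² = 196)
W = 79/3 (W = ((13 - 13*10) + 196)/3 = ((13 - 130) + 196)/3 = (-117 + 196)/3 = (⅓)*79 = 79/3 ≈ 26.333)
-700 + W/(249 - 311) = -700 + 79/(3*(249 - 311)) = -700 + (79/3)/(-62) = -700 + (79/3)*(-1/62) = -700 - 79/186 = -130279/186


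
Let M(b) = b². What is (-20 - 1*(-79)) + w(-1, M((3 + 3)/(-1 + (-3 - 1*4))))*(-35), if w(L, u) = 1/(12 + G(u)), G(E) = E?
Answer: 11299/201 ≈ 56.214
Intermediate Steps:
w(L, u) = 1/(12 + u)
(-20 - 1*(-79)) + w(-1, M((3 + 3)/(-1 + (-3 - 1*4))))*(-35) = (-20 - 1*(-79)) - 35/(12 + ((3 + 3)/(-1 + (-3 - 1*4)))²) = (-20 + 79) - 35/(12 + (6/(-1 + (-3 - 4)))²) = 59 - 35/(12 + (6/(-1 - 7))²) = 59 - 35/(12 + (6/(-8))²) = 59 - 35/(12 + (6*(-⅛))²) = 59 - 35/(12 + (-¾)²) = 59 - 35/(12 + 9/16) = 59 - 35/(201/16) = 59 + (16/201)*(-35) = 59 - 560/201 = 11299/201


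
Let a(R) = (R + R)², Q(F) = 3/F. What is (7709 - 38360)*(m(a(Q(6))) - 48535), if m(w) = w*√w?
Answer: 1487615634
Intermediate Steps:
a(R) = 4*R² (a(R) = (2*R)² = 4*R²)
m(w) = w^(3/2)
(7709 - 38360)*(m(a(Q(6))) - 48535) = (7709 - 38360)*((4*(3/6)²)^(3/2) - 48535) = -30651*((4*(3*(⅙))²)^(3/2) - 48535) = -30651*((4*(½)²)^(3/2) - 48535) = -30651*((4*(¼))^(3/2) - 48535) = -30651*(1^(3/2) - 48535) = -30651*(1 - 48535) = -30651*(-48534) = 1487615634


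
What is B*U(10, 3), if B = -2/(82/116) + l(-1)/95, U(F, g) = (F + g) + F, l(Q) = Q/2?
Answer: -507863/7790 ≈ -65.194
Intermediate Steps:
l(Q) = Q/2 (l(Q) = Q*(1/2) = Q/2)
U(F, g) = g + 2*F
B = -22081/7790 (B = -2/(82/116) + ((1/2)*(-1))/95 = -2/(82*(1/116)) - 1/2*1/95 = -2/41/58 - 1/190 = -2*58/41 - 1/190 = -116/41 - 1/190 = -22081/7790 ≈ -2.8345)
B*U(10, 3) = -22081*(3 + 2*10)/7790 = -22081*(3 + 20)/7790 = -22081/7790*23 = -507863/7790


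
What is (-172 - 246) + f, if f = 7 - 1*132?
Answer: -543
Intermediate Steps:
f = -125 (f = 7 - 132 = -125)
(-172 - 246) + f = (-172 - 246) - 125 = -418 - 125 = -543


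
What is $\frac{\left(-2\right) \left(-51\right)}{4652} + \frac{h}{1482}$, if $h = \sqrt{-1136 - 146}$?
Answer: $\frac{51}{2326} + \frac{i \sqrt{1282}}{1482} \approx 0.021926 + 0.02416 i$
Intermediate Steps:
$h = i \sqrt{1282}$ ($h = \sqrt{-1282} = i \sqrt{1282} \approx 35.805 i$)
$\frac{\left(-2\right) \left(-51\right)}{4652} + \frac{h}{1482} = \frac{\left(-2\right) \left(-51\right)}{4652} + \frac{i \sqrt{1282}}{1482} = 102 \cdot \frac{1}{4652} + i \sqrt{1282} \cdot \frac{1}{1482} = \frac{51}{2326} + \frac{i \sqrt{1282}}{1482}$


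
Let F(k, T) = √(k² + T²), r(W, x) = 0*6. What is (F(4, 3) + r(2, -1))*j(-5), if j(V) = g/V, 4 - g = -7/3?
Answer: -19/3 ≈ -6.3333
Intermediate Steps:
r(W, x) = 0
g = 19/3 (g = 4 - (-7)/3 = 4 - 1*(-7/3) = 4 + 7/3 = 19/3 ≈ 6.3333)
j(V) = 19/(3*V)
F(k, T) = √(T² + k²)
(F(4, 3) + r(2, -1))*j(-5) = (√(3² + 4²) + 0)*((19/3)/(-5)) = (√(9 + 16) + 0)*((19/3)*(-⅕)) = (√25 + 0)*(-19/15) = (5 + 0)*(-19/15) = 5*(-19/15) = -19/3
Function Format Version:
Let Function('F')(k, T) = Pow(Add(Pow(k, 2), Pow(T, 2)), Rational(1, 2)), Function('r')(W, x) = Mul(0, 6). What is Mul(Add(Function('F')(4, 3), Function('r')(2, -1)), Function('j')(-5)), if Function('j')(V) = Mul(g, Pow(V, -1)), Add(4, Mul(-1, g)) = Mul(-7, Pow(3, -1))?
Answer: Rational(-19, 3) ≈ -6.3333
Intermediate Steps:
Function('r')(W, x) = 0
g = Rational(19, 3) (g = Add(4, Mul(-1, Mul(-7, Pow(3, -1)))) = Add(4, Mul(-1, Mul(-7, Rational(1, 3)))) = Add(4, Mul(-1, Rational(-7, 3))) = Add(4, Rational(7, 3)) = Rational(19, 3) ≈ 6.3333)
Function('j')(V) = Mul(Rational(19, 3), Pow(V, -1))
Function('F')(k, T) = Pow(Add(Pow(T, 2), Pow(k, 2)), Rational(1, 2))
Mul(Add(Function('F')(4, 3), Function('r')(2, -1)), Function('j')(-5)) = Mul(Add(Pow(Add(Pow(3, 2), Pow(4, 2)), Rational(1, 2)), 0), Mul(Rational(19, 3), Pow(-5, -1))) = Mul(Add(Pow(Add(9, 16), Rational(1, 2)), 0), Mul(Rational(19, 3), Rational(-1, 5))) = Mul(Add(Pow(25, Rational(1, 2)), 0), Rational(-19, 15)) = Mul(Add(5, 0), Rational(-19, 15)) = Mul(5, Rational(-19, 15)) = Rational(-19, 3)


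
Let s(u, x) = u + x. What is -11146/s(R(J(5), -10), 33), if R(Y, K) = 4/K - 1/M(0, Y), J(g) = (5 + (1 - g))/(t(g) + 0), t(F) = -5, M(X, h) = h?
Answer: -27865/94 ≈ -296.44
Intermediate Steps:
J(g) = -6/5 + g/5 (J(g) = (5 + (1 - g))/(-5 + 0) = (6 - g)/(-5) = (6 - g)*(-1/5) = -6/5 + g/5)
R(Y, K) = -1/Y + 4/K (R(Y, K) = 4/K - 1/Y = -1/Y + 4/K)
-11146/s(R(J(5), -10), 33) = -11146/((-1/(-6/5 + (1/5)*5) + 4/(-10)) + 33) = -11146/((-1/(-6/5 + 1) + 4*(-1/10)) + 33) = -11146/((-1/(-1/5) - 2/5) + 33) = -11146/((-1*(-5) - 2/5) + 33) = -11146/((5 - 2/5) + 33) = -11146/(23/5 + 33) = -11146/188/5 = -11146*5/188 = -27865/94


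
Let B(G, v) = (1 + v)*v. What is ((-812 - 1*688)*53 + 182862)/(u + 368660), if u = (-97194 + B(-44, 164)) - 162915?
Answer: 14766/19373 ≈ 0.76219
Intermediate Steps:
B(G, v) = v*(1 + v)
u = -233049 (u = (-97194 + 164*(1 + 164)) - 162915 = (-97194 + 164*165) - 162915 = (-97194 + 27060) - 162915 = -70134 - 162915 = -233049)
((-812 - 1*688)*53 + 182862)/(u + 368660) = ((-812 - 1*688)*53 + 182862)/(-233049 + 368660) = ((-812 - 688)*53 + 182862)/135611 = (-1500*53 + 182862)*(1/135611) = (-79500 + 182862)*(1/135611) = 103362*(1/135611) = 14766/19373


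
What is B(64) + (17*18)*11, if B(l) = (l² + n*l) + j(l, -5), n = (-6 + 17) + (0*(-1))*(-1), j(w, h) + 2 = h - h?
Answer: 8164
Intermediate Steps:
j(w, h) = -2 (j(w, h) = -2 + (h - h) = -2 + 0 = -2)
n = 11 (n = 11 + 0*(-1) = 11 + 0 = 11)
B(l) = -2 + l² + 11*l (B(l) = (l² + 11*l) - 2 = -2 + l² + 11*l)
B(64) + (17*18)*11 = (-2 + 64² + 11*64) + (17*18)*11 = (-2 + 4096 + 704) + 306*11 = 4798 + 3366 = 8164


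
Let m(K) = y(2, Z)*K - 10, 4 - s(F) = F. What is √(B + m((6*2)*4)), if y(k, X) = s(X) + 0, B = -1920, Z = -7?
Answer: I*√1402 ≈ 37.443*I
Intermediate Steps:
s(F) = 4 - F
y(k, X) = 4 - X (y(k, X) = (4 - X) + 0 = 4 - X)
m(K) = -10 + 11*K (m(K) = (4 - 1*(-7))*K - 10 = (4 + 7)*K - 10 = 11*K - 10 = -10 + 11*K)
√(B + m((6*2)*4)) = √(-1920 + (-10 + 11*((6*2)*4))) = √(-1920 + (-10 + 11*(12*4))) = √(-1920 + (-10 + 11*48)) = √(-1920 + (-10 + 528)) = √(-1920 + 518) = √(-1402) = I*√1402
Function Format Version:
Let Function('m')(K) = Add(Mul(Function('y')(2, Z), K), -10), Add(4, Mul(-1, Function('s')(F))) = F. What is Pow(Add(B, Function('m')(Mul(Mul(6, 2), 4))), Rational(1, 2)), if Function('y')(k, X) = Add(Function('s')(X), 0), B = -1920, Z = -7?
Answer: Mul(I, Pow(1402, Rational(1, 2))) ≈ Mul(37.443, I)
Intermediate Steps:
Function('s')(F) = Add(4, Mul(-1, F))
Function('y')(k, X) = Add(4, Mul(-1, X)) (Function('y')(k, X) = Add(Add(4, Mul(-1, X)), 0) = Add(4, Mul(-1, X)))
Function('m')(K) = Add(-10, Mul(11, K)) (Function('m')(K) = Add(Mul(Add(4, Mul(-1, -7)), K), -10) = Add(Mul(Add(4, 7), K), -10) = Add(Mul(11, K), -10) = Add(-10, Mul(11, K)))
Pow(Add(B, Function('m')(Mul(Mul(6, 2), 4))), Rational(1, 2)) = Pow(Add(-1920, Add(-10, Mul(11, Mul(Mul(6, 2), 4)))), Rational(1, 2)) = Pow(Add(-1920, Add(-10, Mul(11, Mul(12, 4)))), Rational(1, 2)) = Pow(Add(-1920, Add(-10, Mul(11, 48))), Rational(1, 2)) = Pow(Add(-1920, Add(-10, 528)), Rational(1, 2)) = Pow(Add(-1920, 518), Rational(1, 2)) = Pow(-1402, Rational(1, 2)) = Mul(I, Pow(1402, Rational(1, 2)))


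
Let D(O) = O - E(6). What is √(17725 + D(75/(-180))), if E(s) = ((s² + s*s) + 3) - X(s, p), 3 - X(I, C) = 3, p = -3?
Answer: √635385/6 ≈ 132.85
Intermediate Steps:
X(I, C) = 0 (X(I, C) = 3 - 1*3 = 3 - 3 = 0)
E(s) = 3 + 2*s² (E(s) = ((s² + s*s) + 3) - 1*0 = ((s² + s²) + 3) + 0 = (2*s² + 3) + 0 = (3 + 2*s²) + 0 = 3 + 2*s²)
D(O) = -75 + O (D(O) = O - (3 + 2*6²) = O - (3 + 2*36) = O - (3 + 72) = O - 1*75 = O - 75 = -75 + O)
√(17725 + D(75/(-180))) = √(17725 + (-75 + 75/(-180))) = √(17725 + (-75 + 75*(-1/180))) = √(17725 + (-75 - 5/12)) = √(17725 - 905/12) = √(211795/12) = √635385/6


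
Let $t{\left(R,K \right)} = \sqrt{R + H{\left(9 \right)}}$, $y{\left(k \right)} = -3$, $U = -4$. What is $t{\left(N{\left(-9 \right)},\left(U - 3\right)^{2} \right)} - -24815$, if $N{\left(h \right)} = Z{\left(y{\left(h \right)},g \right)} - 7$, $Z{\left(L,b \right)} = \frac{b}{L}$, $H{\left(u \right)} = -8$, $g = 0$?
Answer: $24815 + i \sqrt{15} \approx 24815.0 + 3.873 i$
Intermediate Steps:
$N{\left(h \right)} = -7$ ($N{\left(h \right)} = \frac{0}{-3} - 7 = 0 \left(- \frac{1}{3}\right) - 7 = 0 - 7 = -7$)
$t{\left(R,K \right)} = \sqrt{-8 + R}$ ($t{\left(R,K \right)} = \sqrt{R - 8} = \sqrt{-8 + R}$)
$t{\left(N{\left(-9 \right)},\left(U - 3\right)^{2} \right)} - -24815 = \sqrt{-8 - 7} - -24815 = \sqrt{-15} + 24815 = i \sqrt{15} + 24815 = 24815 + i \sqrt{15}$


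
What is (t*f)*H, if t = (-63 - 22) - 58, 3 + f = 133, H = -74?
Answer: 1375660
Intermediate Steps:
f = 130 (f = -3 + 133 = 130)
t = -143 (t = -85 - 58 = -143)
(t*f)*H = -143*130*(-74) = -18590*(-74) = 1375660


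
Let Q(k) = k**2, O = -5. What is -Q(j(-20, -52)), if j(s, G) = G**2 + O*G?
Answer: -8785296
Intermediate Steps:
j(s, G) = G**2 - 5*G
-Q(j(-20, -52)) = -(-52*(-5 - 52))**2 = -(-52*(-57))**2 = -1*2964**2 = -1*8785296 = -8785296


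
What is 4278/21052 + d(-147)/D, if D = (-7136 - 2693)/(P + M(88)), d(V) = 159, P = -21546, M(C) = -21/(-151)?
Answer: 5448217355331/15622468154 ≈ 348.74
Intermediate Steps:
M(C) = 21/151 (M(C) = -21*(-1/151) = 21/151)
D = 1484179/3253425 (D = (-7136 - 2693)/(-21546 + 21/151) = -9829/(-3253425/151) = -9829*(-151/3253425) = 1484179/3253425 ≈ 0.45619)
4278/21052 + d(-147)/D = 4278/21052 + 159/(1484179/3253425) = 4278*(1/21052) + 159*(3253425/1484179) = 2139/10526 + 517294575/1484179 = 5448217355331/15622468154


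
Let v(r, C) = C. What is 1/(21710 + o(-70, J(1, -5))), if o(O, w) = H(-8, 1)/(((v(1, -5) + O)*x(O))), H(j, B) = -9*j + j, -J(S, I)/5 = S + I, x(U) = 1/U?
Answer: 15/326546 ≈ 4.5935e-5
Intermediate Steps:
J(S, I) = -5*I - 5*S (J(S, I) = -5*(S + I) = -5*(I + S) = -5*I - 5*S)
H(j, B) = -8*j
o(O, w) = 64*O/(-5 + O) (o(O, w) = (-8*(-8))/(((-5 + O)/O)) = 64/(((-5 + O)/O)) = 64*(O/(-5 + O)) = 64*O/(-5 + O))
1/(21710 + o(-70, J(1, -5))) = 1/(21710 + 64*(-70)/(-5 - 70)) = 1/(21710 + 64*(-70)/(-75)) = 1/(21710 + 64*(-70)*(-1/75)) = 1/(21710 + 896/15) = 1/(326546/15) = 15/326546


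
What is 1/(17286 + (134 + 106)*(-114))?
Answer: -1/10074 ≈ -9.9265e-5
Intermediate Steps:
1/(17286 + (134 + 106)*(-114)) = 1/(17286 + 240*(-114)) = 1/(17286 - 27360) = 1/(-10074) = -1/10074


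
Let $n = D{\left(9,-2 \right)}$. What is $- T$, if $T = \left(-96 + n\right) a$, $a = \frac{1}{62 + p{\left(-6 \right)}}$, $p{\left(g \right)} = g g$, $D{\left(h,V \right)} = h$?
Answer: $\frac{87}{98} \approx 0.88776$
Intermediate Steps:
$p{\left(g \right)} = g^{2}$
$n = 9$
$a = \frac{1}{98}$ ($a = \frac{1}{62 + \left(-6\right)^{2}} = \frac{1}{62 + 36} = \frac{1}{98} \approx 0.010204$)
$T = - \frac{87}{98}$ ($T = \left(-96 + 9\right) \frac{1}{98} = \left(-87\right) \frac{1}{98} = - \frac{87}{98} \approx -0.88776$)
$- T = \left(-1\right) \left(- \frac{87}{98}\right) = \frac{87}{98}$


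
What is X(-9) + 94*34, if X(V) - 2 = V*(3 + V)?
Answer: 3252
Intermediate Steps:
X(V) = 2 + V*(3 + V)
X(-9) + 94*34 = (2 + (-9)² + 3*(-9)) + 94*34 = (2 + 81 - 27) + 3196 = 56 + 3196 = 3252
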